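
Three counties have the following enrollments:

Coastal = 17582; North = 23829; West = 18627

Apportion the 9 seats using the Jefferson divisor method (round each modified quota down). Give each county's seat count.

Standard divisor 60038/9 ≈ 6670.889; standard quotas: Coastal 2.636, North 3.572, West 2.792.
Rounding down gives 2, 3, 2 = 7 seats, so the divisor must be adjusted.
With modified divisor 5900: modified quotas Coastal 2.980, North 4.039, West 3.157.
Rounding down: Coastal 2, North 4, West 3 (total 9).

Coastal 2, North 4, West 3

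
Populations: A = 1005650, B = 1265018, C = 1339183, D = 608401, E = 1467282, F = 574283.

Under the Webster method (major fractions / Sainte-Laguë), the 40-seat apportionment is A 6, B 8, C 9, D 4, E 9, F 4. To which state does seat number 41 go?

Priority for the next seat is population ÷ (current seats + 0.5).
Priorities: A 154715.385, B 148825.647, C 140966.632, D 135200.222, E 154450.737, F 127618.444.
Highest priority: A.

A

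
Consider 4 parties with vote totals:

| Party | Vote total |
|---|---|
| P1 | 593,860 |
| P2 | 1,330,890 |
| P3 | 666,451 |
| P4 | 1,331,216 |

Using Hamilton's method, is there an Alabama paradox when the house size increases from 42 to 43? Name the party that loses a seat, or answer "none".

At 42 seats: P1 7, P2 14, P3 7, P4 14.
At 43 seats: P1 6, P2 15, P3 7, P4 15.
P1 drops from 7 to 6.

P1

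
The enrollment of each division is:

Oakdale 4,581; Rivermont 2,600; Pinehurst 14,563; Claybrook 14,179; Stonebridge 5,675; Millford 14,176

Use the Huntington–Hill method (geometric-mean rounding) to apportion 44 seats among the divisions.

Oakdale=4, Rivermont=2, Pinehurst=11, Claybrook=11, Stonebridge=5, Millford=11

With divisor 1268: modified quotas Oakdale 3.613, Rivermont 2.050, Pinehurst 11.485, Claybrook 11.182, Stonebridge 4.476, Millford 11.180.
Geometric-mean thresholds: Oakdale √(3·4)=3.464, Rivermont √(2·3)=2.449, Pinehurst √(11·12)=11.489, Claybrook √(11·12)=11.489, Stonebridge √(4·5)=4.472, Millford √(11·12)=11.489.
Each quota rounded against its threshold gives Oakdale 4, Rivermont 2, Pinehurst 11, Claybrook 11, Stonebridge 5, Millford 11 (total 44).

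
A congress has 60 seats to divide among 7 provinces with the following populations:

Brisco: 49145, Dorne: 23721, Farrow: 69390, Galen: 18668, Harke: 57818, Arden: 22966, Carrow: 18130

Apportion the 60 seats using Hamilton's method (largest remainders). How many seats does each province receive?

Brisco 11, Dorne 6, Farrow 16, Galen 4, Harke 14, Arden 5, Carrow 4

The standard divisor is 259838/60 ≈ 4330.633.
Standard quotas: Brisco 11.3482, Dorne 5.4775, Farrow 16.0231, Galen 4.3107, Harke 13.3509, Arden 5.3032, Carrow 4.1865.
Lower quotas: Brisco 11, Dorne 5, Farrow 16, Galen 4, Harke 13, Arden 5, Carrow 4 (sum 58, leaving 2 seats).
Remainders in descending order: Dorne 0.4775, Harke 0.3509, Brisco 0.3482, Galen 0.3107, Arden 0.3032, Carrow 0.1865, Farrow 0.0231.
The surplus seats go to Dorne, Harke.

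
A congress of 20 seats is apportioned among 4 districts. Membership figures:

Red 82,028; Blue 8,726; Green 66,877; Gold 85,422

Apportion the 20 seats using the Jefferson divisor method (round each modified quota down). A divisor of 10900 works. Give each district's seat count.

Red=7, Blue=0, Green=6, Gold=7

With modified divisor 10900: modified quotas Red 7.526, Blue 0.801, Green 6.136, Gold 7.837.
Rounding down: Red 7, Blue 0, Green 6, Gold 7 (total 20).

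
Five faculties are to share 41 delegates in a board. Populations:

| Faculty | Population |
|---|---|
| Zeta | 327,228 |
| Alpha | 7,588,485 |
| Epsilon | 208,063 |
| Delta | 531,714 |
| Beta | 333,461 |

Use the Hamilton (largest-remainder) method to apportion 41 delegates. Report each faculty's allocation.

Total 8988951; standard divisor 8988951/41 ≈ 219242.707.
Standard quotas: Zeta 1.4925, Alpha 34.6123, Epsilon 0.9490, Delta 2.4252, Beta 1.5210.
Lower quotas: Zeta 1, Alpha 34, Epsilon 0, Delta 2, Beta 1 (sum 38, leaving 3 seats).
Remainders in descending order: Epsilon 0.9490, Alpha 0.6123, Beta 0.5210, Zeta 0.4925, Delta 0.4252.
Largest remainders: Epsilon, Alpha, Beta receive the extra seats.

Zeta 1, Alpha 35, Epsilon 1, Delta 2, Beta 2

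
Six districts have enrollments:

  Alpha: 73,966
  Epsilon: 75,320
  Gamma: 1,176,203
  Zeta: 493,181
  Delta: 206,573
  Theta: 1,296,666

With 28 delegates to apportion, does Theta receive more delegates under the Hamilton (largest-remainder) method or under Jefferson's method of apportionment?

Jefferson

Hamilton: Alpha 0, Epsilon 1, Gamma 10, Zeta 4, Delta 2, Theta 11.
Jefferson: Alpha 0, Epsilon 0, Gamma 11, Zeta 4, Delta 1, Theta 12.
Theta gets 11 under Hamilton and 12 under Jefferson.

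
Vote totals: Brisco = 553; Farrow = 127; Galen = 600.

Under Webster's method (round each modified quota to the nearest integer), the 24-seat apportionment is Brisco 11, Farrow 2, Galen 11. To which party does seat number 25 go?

Priority for the next seat is population ÷ (current seats + 0.5).
Priorities: Brisco 48.087, Farrow 50.800, Galen 52.174.
Highest priority: Galen.

Galen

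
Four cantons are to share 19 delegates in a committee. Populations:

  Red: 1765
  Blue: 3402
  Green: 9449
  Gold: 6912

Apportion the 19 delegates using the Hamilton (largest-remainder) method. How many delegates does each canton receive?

Red 2, Blue 3, Green 8, Gold 6

The standard divisor is 21528/19 ≈ 1133.053.
Standard quotas: Red 1.5577, Blue 3.0025, Green 8.3394, Gold 6.1003.
Lower quotas: Red 1, Blue 3, Green 8, Gold 6 (sum 18, leaving 1 seat).
Remainders in descending order: Red 0.5577, Green 0.3394, Gold 0.1003, Blue 0.0025.
Largest remainder: Red receives the extra seat.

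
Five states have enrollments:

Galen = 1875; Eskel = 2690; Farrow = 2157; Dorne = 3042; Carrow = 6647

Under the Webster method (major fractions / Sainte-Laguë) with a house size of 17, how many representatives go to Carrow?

Standard divisor 16411/17 ≈ 965.353; standard quotas: Galen 1.942, Eskel 2.787, Farrow 2.234, Dorne 3.151, Carrow 6.886.
Rounding to the nearest integer gives Galen 2, Eskel 3, Farrow 2, Dorne 3, Carrow 7 — total 17, matching the house size, so no adjustment is needed.
Carrow receives 7.

7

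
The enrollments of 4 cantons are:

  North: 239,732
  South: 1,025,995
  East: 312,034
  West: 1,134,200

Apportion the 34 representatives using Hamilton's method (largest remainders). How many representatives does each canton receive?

North 3, South 13, East 4, West 14

Standard divisor: 2711961 ÷ 34 ≈ 79763.559.
Standard quotas: North 3.0055, South 12.8630, East 3.9120, West 14.2195.
Lower quotas: North 3, South 12, East 3, West 14 (sum 32, leaving 2 seats).
Remainders in descending order: East 0.9120, South 0.8630, West 0.2195, North 0.0055.
Largest remainders: East, South receive the extra seats.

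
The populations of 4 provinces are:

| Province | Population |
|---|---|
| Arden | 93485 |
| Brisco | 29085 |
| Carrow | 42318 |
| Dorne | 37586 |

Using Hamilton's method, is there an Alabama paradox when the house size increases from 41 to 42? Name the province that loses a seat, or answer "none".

At 41 seats: Arden 19, Brisco 6, Carrow 8, Dorne 8.
At 42 seats: Arden 19, Brisco 6, Carrow 9, Dorne 8.
No province's allocation decreased.

none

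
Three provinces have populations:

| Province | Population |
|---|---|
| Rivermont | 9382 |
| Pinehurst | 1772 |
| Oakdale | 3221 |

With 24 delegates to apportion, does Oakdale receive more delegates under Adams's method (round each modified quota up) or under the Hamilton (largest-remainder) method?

Adams

Adams: Rivermont 15, Pinehurst 3, Oakdale 6.
Hamilton: Rivermont 16, Pinehurst 3, Oakdale 5.
Oakdale gets 6 under Adams and 5 under Hamilton.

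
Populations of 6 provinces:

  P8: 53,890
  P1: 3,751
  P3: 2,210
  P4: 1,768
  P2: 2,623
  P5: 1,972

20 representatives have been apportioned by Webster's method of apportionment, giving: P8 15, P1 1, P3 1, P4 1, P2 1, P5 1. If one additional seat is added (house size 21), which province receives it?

P8

Priority for the next seat is population ÷ (current seats + 0.5).
Priorities: P8 3476.774, P1 2500.667, P3 1473.333, P4 1178.667, P2 1748.667, P5 1314.667.
Highest priority: P8.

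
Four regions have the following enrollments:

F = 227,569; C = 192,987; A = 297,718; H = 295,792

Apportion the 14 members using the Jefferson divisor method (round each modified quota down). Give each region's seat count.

Standard divisor 1014066/14 ≈ 72433.286; standard quotas: F 3.142, C 2.664, A 4.110, H 4.084.
Rounding down gives 3, 2, 4, 4 = 13 seats, so the divisor must be adjusted.
With modified divisor 61900: modified quotas F 3.676, C 3.118, A 4.810, H 4.779.
Rounding down: F 3, C 3, A 4, H 4 (total 14).

F 3, C 3, A 4, H 4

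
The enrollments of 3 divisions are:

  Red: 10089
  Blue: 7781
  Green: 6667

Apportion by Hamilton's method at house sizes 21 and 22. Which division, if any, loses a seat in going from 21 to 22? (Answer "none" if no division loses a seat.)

none

At 21 seats: Red 8, Blue 7, Green 6.
At 22 seats: Red 9, Blue 7, Green 6.
No division's allocation decreased.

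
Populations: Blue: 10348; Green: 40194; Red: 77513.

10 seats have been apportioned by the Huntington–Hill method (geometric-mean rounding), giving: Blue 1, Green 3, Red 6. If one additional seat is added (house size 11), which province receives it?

Priority for the next seat is population ÷ (√(s·(s+1))).
Priorities: Blue 7317.141, Green 11603.008, Red 11960.516.
Highest priority: Red.

Red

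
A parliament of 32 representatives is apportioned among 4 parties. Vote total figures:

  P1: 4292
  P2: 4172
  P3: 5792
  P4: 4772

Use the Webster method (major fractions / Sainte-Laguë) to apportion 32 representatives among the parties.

Standard divisor 19028/32 ≈ 594.625; standard quotas: P1 7.218, P2 7.016, P3 9.741, P4 8.025.
Rounding to the nearest integer gives P1 7, P2 7, P3 10, P4 8 — total 32, matching the house size, so no adjustment is needed.

P1: 7; P2: 7; P3: 10; P4: 8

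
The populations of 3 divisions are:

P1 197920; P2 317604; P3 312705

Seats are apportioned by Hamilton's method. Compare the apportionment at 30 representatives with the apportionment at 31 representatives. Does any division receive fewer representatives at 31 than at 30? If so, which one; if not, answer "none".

At 30 seats: P1 7, P2 12, P3 11.
At 31 seats: P1 7, P2 12, P3 12.
No division's allocation decreased.

none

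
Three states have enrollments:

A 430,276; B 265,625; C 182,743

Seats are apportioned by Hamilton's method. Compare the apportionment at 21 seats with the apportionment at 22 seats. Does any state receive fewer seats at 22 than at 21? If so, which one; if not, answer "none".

C

At 21 seats: A 10, B 6, C 5.
At 22 seats: A 11, B 7, C 4.
C drops from 5 to 4.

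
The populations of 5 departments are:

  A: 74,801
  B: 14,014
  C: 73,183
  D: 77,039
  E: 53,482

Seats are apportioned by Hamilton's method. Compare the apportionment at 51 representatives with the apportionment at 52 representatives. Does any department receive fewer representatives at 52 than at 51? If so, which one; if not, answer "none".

B

At 51 seats: A 13, B 3, C 13, D 13, E 9.
At 52 seats: A 13, B 2, C 13, D 14, E 10.
B drops from 3 to 2.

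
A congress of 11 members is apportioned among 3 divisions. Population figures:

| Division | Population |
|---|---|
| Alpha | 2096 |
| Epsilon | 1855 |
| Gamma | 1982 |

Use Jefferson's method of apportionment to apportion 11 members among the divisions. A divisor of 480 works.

Alpha 4, Epsilon 3, Gamma 4

With modified divisor 480: modified quotas Alpha 4.367, Epsilon 3.865, Gamma 4.129.
Rounding down: Alpha 4, Epsilon 3, Gamma 4 (total 11).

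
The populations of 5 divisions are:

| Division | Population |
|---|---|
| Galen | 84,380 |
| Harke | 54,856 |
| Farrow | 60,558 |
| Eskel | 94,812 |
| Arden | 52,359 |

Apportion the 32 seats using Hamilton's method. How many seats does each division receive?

Galen: 8, Harke: 5, Farrow: 5, Eskel: 9, Arden: 5

The standard divisor is 346965/32 ≈ 10842.656.
Standard quotas: Galen 7.7822, Harke 5.0593, Farrow 5.5852, Eskel 8.7444, Arden 4.8290.
Lower quotas: Galen 7, Harke 5, Farrow 5, Eskel 8, Arden 4 (sum 29, leaving 3 seats).
Remainders in descending order: Arden 0.8290, Galen 0.7822, Eskel 0.7444, Farrow 0.5852, Harke 0.0593.
Largest remainders: Arden, Galen, Eskel receive the extra seats.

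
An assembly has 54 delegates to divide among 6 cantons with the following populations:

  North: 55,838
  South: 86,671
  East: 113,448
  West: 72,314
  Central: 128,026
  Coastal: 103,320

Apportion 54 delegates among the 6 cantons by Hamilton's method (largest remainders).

North=6; South=8; East=11; West=7; Central=12; Coastal=10

The standard divisor is 559617/54 ≈ 10363.278.
Standard quotas: North 5.3881, South 8.3633, East 10.9471, West 6.9779, Central 12.3538, Coastal 9.9698.
Lower quotas: North 5, South 8, East 10, West 6, Central 12, Coastal 9 (sum 50, leaving 4 seats).
Remainders in descending order: West 0.9779, Coastal 0.9698, East 0.9471, North 0.3881, South 0.3633, Central 0.3538.
Largest remainders: West, Coastal, East, North receive the extra seats.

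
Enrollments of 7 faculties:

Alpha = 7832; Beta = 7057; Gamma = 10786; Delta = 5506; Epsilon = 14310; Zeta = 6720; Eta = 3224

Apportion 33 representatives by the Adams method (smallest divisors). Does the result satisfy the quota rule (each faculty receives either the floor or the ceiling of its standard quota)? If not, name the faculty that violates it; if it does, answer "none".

Standard quotas: Alpha 4.662, Beta 4.201, Gamma 6.421, Delta 3.278, Epsilon 8.519, Zeta 4.000, Eta 1.919.
Adams allocation: Alpha 5, Beta 4, Gamma 6, Delta 4, Epsilon 8, Zeta 4, Eta 2.
Every allocation lies between the lower and upper quota.

none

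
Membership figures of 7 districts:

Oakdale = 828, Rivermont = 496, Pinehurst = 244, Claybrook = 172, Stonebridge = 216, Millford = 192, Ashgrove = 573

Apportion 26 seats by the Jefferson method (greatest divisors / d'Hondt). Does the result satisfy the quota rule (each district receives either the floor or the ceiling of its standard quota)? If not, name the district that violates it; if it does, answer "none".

Standard quotas: Oakdale 7.912, Rivermont 4.739, Pinehurst 2.331, Claybrook 1.644, Stonebridge 2.064, Millford 1.835, Ashgrove 5.475.
Jefferson allocation: Oakdale 8, Rivermont 5, Pinehurst 2, Claybrook 1, Stonebridge 2, Millford 2, Ashgrove 6.
Every allocation lies between the lower and upper quota.

none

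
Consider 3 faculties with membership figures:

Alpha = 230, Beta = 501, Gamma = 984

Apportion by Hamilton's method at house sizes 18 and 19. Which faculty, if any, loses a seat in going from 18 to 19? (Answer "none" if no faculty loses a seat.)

At 18 seats: Alpha 3, Beta 5, Gamma 10.
At 19 seats: Alpha 2, Beta 6, Gamma 11.
Alpha drops from 3 to 2.

Alpha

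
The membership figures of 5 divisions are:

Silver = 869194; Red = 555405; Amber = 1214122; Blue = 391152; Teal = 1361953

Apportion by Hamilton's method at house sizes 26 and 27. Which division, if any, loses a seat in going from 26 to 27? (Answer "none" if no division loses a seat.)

At 26 seats: Silver 5, Red 3, Amber 7, Blue 3, Teal 8.
At 27 seats: Silver 5, Red 4, Amber 8, Blue 2, Teal 8.
Blue drops from 3 to 2.

Blue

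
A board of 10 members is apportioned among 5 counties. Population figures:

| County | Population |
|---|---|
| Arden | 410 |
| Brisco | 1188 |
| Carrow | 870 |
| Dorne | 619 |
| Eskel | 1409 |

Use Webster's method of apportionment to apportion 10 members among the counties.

Arden 1, Brisco 3, Carrow 2, Dorne 1, Eskel 3

Standard divisor 4496/10 ≈ 449.6; standard quotas: Arden 0.912, Brisco 2.642, Carrow 1.935, Dorne 1.377, Eskel 3.134.
Rounding to the nearest integer gives Arden 1, Brisco 3, Carrow 2, Dorne 1, Eskel 3 — total 10, matching the house size, so no adjustment is needed.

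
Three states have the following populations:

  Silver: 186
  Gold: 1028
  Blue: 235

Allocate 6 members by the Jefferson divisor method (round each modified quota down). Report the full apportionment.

Silver 0, Gold 5, Blue 1

Standard divisor 1449/6 ≈ 241.5; standard quotas: Silver 0.770, Gold 4.257, Blue 0.973.
Rounding down gives 0, 4, 0 = 4 seats, so the divisor must be adjusted.
With modified divisor 200: modified quotas Silver 0.930, Gold 5.140, Blue 1.175.
Rounding down: Silver 0, Gold 5, Blue 1 (total 6).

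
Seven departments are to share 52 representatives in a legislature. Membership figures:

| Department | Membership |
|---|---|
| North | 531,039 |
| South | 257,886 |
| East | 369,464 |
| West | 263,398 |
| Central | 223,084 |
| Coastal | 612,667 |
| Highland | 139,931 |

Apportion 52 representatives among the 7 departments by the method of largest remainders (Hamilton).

Total 2397469; standard divisor 2397469/52 ≈ 46105.173.
Standard quotas: North 11.5180, South 5.5934, East 8.0135, West 5.7130, Central 4.8386, Coastal 13.2885, Highland 3.0350.
Lower quotas: North 11, South 5, East 8, West 5, Central 4, Coastal 13, Highland 3 (sum 49, leaving 3 seats).
Remainders in descending order: Central 0.8386, West 0.7130, South 0.5934, North 0.5180, Coastal 0.2885, Highland 0.0350, East 0.0135.
The surplus seats go to Central, West, South.

North: 11, South: 6, East: 8, West: 6, Central: 5, Coastal: 13, Highland: 3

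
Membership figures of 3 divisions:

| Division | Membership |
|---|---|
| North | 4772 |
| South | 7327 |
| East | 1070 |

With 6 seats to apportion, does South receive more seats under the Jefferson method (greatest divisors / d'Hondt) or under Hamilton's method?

Jefferson

Jefferson: North 2, South 4, East 0.
Hamilton: North 2, South 3, East 1.
South gets 4 under Jefferson and 3 under Hamilton.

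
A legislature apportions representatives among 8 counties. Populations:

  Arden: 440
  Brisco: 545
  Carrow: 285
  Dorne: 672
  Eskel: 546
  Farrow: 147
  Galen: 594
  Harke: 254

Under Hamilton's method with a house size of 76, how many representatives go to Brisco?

The standard divisor is 3483/76 ≈ 45.829.
Standard quotas: Arden 9.601, Brisco 11.892, Carrow 6.219, Dorne 14.663, Eskel 11.914, Farrow 3.208, Galen 12.961, Harke 5.542.
Lower quotas: Arden 9, Brisco 11, Carrow 6, Dorne 14, Eskel 11, Farrow 3, Galen 12, Harke 5 (sum 71, leaving 5 seats).
Remainders in descending order: Galen 0.961, Eskel 0.914, Brisco 0.892, Dorne 0.663, Arden 0.601, Harke 0.542, Carrow 0.219, Farrow 0.208.
Largest remainders: Galen, Eskel, Brisco, Dorne, Arden receive the extra seats.
Brisco receives 12.

12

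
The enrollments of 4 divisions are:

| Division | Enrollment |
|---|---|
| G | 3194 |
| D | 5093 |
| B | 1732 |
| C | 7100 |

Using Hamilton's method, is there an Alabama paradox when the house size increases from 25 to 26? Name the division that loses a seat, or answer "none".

At 25 seats: G 5, D 7, B 3, C 10.
At 26 seats: G 5, D 8, B 2, C 11.
B drops from 3 to 2.

B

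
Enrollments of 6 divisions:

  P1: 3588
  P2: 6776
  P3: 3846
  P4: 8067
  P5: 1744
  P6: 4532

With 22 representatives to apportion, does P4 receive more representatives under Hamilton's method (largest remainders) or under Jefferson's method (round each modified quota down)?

Hamilton: P1 3, P2 5, P3 3, P4 6, P5 1, P6 4.
Jefferson: P1 3, P2 5, P3 3, P4 7, P5 1, P6 3.
P4 gets 6 under Hamilton and 7 under Jefferson.

Jefferson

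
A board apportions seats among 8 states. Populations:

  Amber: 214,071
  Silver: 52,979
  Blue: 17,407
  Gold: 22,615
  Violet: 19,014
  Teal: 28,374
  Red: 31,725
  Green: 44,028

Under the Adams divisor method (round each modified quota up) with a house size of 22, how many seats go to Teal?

2

Standard divisor 430213/22 ≈ 19555.136; standard quotas: Amber 10.947, Silver 2.709, Blue 0.890, Gold 1.156, Violet 0.972, Teal 1.451, Red 1.622, Green 2.251.
Rounding up gives 11, 3, 1, 2, 1, 2, 2, 3 = 25 seats, so the divisor must be adjusted.
With modified divisor 23200: modified quotas Amber 9.227, Silver 2.284, Blue 0.750, Gold 0.975, Violet 0.820, Teal 1.223, Red 1.367, Green 1.898.
Rounding up: Amber 10, Silver 3, Blue 1, Gold 1, Violet 1, Teal 2, Red 2, Green 2 (total 22).
Teal receives 2.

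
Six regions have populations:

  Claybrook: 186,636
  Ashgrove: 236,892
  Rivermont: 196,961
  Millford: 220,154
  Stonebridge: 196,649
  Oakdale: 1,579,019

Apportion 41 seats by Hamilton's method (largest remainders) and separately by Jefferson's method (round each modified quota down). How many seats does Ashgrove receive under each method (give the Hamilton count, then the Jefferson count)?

4 and 3

Hamilton: Claybrook 3, Ashgrove 4, Rivermont 3, Millford 3, Stonebridge 3, Oakdale 25.
Jefferson: Claybrook 3, Ashgrove 3, Rivermont 3, Millford 3, Stonebridge 3, Oakdale 26.
Ashgrove gets 4 under Hamilton and 3 under Jefferson.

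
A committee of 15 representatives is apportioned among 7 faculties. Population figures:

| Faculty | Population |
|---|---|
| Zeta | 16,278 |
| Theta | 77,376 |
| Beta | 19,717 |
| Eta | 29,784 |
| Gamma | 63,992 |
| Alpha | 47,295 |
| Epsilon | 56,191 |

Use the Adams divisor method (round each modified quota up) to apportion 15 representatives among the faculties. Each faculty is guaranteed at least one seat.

Zeta=1; Theta=3; Beta=1; Eta=2; Gamma=3; Alpha=2; Epsilon=3

Standard divisor 310633/15 ≈ 20708.867; standard quotas: Zeta 0.786, Theta 3.736, Beta 0.952, Eta 1.438, Gamma 3.090, Alpha 2.284, Epsilon 2.713.
Rounding up gives 1, 4, 1, 2, 4, 3, 3 = 18 seats, so the divisor must be adjusted.
With modified divisor 26900: modified quotas Zeta 0.605, Theta 2.876, Beta 0.733, Eta 1.107, Gamma 2.379, Alpha 1.758, Epsilon 2.089.
Rounding up: Zeta 1, Theta 3, Beta 1, Eta 2, Gamma 3, Alpha 2, Epsilon 3 (total 15).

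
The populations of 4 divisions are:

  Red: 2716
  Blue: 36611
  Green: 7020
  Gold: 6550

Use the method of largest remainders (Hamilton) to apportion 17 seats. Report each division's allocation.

Standard divisor: 52897 ÷ 17 ≈ 3111.588.
Standard quotas: Red 0.8729, Blue 11.7660, Green 2.2561, Gold 2.1050.
Lower quotas: Red 0, Blue 11, Green 2, Gold 2 (sum 15, leaving 2 seats).
Remainders in descending order: Red 0.8729, Blue 0.7660, Green 0.2561, Gold 0.1050.
The surplus seats go to Red, Blue.

Red 1, Blue 12, Green 2, Gold 2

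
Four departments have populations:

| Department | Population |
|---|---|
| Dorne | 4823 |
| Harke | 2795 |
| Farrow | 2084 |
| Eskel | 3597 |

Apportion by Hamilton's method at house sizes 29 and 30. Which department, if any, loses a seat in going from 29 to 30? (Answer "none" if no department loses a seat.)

At 29 seats: Dorne 10, Harke 6, Farrow 5, Eskel 8.
At 30 seats: Dorne 11, Harke 6, Farrow 5, Eskel 8.
No department's allocation decreased.

none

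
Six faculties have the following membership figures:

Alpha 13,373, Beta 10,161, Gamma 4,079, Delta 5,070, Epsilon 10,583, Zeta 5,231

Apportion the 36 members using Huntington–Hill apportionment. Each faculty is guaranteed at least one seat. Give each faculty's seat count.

Alpha=10, Beta=7, Gamma=3, Delta=4, Epsilon=8, Zeta=4

With divisor 1384: modified quotas Alpha 9.663, Beta 7.342, Gamma 2.947, Delta 3.663, Epsilon 7.647, Zeta 3.780.
Geometric-mean thresholds: Alpha √(9·10)=9.487, Beta √(7·8)=7.483, Gamma √(2·3)=2.449, Delta √(3·4)=3.464, Epsilon √(7·8)=7.483, Zeta √(3·4)=3.464.
Each quota rounded against its threshold gives Alpha 10, Beta 7, Gamma 3, Delta 4, Epsilon 8, Zeta 4 (total 36).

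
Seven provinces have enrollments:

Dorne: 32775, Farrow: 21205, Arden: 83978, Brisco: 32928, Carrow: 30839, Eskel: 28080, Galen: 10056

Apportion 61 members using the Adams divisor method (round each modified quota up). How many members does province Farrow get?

Standard divisor 239861/61 ≈ 3932.148; standard quotas: Dorne 8.335, Farrow 5.393, Arden 21.357, Brisco 8.374, Carrow 7.843, Eskel 7.141, Galen 2.557.
Rounding up gives 9, 6, 22, 9, 8, 8, 3 = 65 seats, so the divisor must be adjusted.
With modified divisor 4160: modified quotas Dorne 7.879, Farrow 5.097, Arden 20.187, Brisco 7.915, Carrow 7.413, Eskel 6.750, Galen 2.417.
Rounding up: Dorne 8, Farrow 6, Arden 21, Brisco 8, Carrow 8, Eskel 7, Galen 3 (total 61).
Farrow receives 6.

6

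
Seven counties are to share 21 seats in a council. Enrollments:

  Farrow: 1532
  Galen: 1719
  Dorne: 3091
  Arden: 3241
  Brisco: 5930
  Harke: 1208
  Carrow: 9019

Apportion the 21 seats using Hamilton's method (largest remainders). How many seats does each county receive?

Standard divisor: 25740 ÷ 21 ≈ 1225.714.
Standard quotas: Farrow 1.2499, Galen 1.4024, Dorne 2.5218, Arden 2.6442, Brisco 4.8380, Harke 0.9855, Carrow 7.3582.
Lower quotas: Farrow 1, Galen 1, Dorne 2, Arden 2, Brisco 4, Harke 0, Carrow 7 (sum 17, leaving 4 seats).
Remainders in descending order: Harke 0.9855, Brisco 0.8380, Arden 0.6442, Dorne 0.5218, Galen 0.4024, Carrow 0.3582, Farrow 0.2499.
The surplus seats go to Harke, Brisco, Arden, Dorne.

Farrow 1, Galen 1, Dorne 3, Arden 3, Brisco 5, Harke 1, Carrow 7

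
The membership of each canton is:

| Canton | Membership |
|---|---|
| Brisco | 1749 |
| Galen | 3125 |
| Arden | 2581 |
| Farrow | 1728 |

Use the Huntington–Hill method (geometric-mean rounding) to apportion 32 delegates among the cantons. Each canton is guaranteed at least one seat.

With divisor 285: modified quotas Brisco 6.137, Galen 10.965, Arden 9.056, Farrow 6.063.
Geometric-mean thresholds: Brisco √(6·7)=6.481, Galen √(10·11)=10.488, Arden √(9·10)=9.487, Farrow √(6·7)=6.481.
Each quota rounded against its threshold gives Brisco 6, Galen 11, Arden 9, Farrow 6 (total 32).

Brisco 6; Galen 11; Arden 9; Farrow 6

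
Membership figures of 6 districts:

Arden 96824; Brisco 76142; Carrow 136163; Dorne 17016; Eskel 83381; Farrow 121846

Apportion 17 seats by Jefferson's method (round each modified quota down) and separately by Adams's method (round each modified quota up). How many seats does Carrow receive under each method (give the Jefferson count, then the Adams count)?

Jefferson: Arden 3, Brisco 2, Carrow 5, Dorne 0, Eskel 3, Farrow 4.
Adams: Arden 3, Brisco 2, Carrow 4, Dorne 1, Eskel 3, Farrow 4.
Carrow gets 5 under Jefferson and 4 under Adams.

5 and 4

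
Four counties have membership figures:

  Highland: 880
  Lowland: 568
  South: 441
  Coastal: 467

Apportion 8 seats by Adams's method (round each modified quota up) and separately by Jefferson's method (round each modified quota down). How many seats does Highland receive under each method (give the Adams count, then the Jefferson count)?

Adams: Highland 2, Lowland 2, South 2, Coastal 2.
Jefferson: Highland 3, Lowland 2, South 1, Coastal 2.
Highland gets 2 under Adams and 3 under Jefferson.

2 and 3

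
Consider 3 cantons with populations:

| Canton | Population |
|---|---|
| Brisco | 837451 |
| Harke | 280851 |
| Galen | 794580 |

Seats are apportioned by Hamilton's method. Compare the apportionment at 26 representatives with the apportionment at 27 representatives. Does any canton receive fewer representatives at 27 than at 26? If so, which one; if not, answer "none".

none

At 26 seats: Brisco 11, Harke 4, Galen 11.
At 27 seats: Brisco 12, Harke 4, Galen 11.
No canton's allocation decreased.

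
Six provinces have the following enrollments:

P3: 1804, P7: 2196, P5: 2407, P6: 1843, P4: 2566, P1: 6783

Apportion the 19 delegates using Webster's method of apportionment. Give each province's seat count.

Standard divisor 17599/19 ≈ 926.263; standard quotas: P3 1.948, P7 2.371, P5 2.599, P6 1.990, P4 2.770, P1 7.323.
Rounding to the nearest integer gives P3 2, P7 2, P5 3, P6 2, P4 3, P1 7 — total 19, matching the house size, so no adjustment is needed.

P3: 2, P7: 2, P5: 3, P6: 2, P4: 3, P1: 7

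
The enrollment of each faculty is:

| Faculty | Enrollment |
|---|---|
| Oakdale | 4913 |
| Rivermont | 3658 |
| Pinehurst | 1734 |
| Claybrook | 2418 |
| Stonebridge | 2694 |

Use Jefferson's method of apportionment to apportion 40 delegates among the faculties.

Oakdale: 13; Rivermont: 10; Pinehurst: 4; Claybrook: 6; Stonebridge: 7

Standard divisor 15417/40 ≈ 385.425; standard quotas: Oakdale 12.747, Rivermont 9.491, Pinehurst 4.499, Claybrook 6.274, Stonebridge 6.990.
Rounding down gives 12, 9, 4, 6, 6 = 37 seats, so the divisor must be adjusted.
With modified divisor 360: modified quotas Oakdale 13.647, Rivermont 10.161, Pinehurst 4.817, Claybrook 6.717, Stonebridge 7.483.
Rounding down: Oakdale 13, Rivermont 10, Pinehurst 4, Claybrook 6, Stonebridge 7 (total 40).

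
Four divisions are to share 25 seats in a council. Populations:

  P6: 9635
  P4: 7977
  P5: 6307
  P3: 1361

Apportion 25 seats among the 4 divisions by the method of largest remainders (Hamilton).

Total 25280; standard divisor 25280/25 ≈ 1011.2.
Standard quotas: P6 9.5283, P4 7.8886, P5 6.2371, P3 1.3459.
Lower quotas: P6 9, P4 7, P5 6, P3 1 (sum 23, leaving 2 seats).
Remainders in descending order: P4 0.8886, P6 0.5283, P3 0.3459, P5 0.2371.
Largest remainders: P4, P6 receive the extra seats.

P6 10; P4 8; P5 6; P3 1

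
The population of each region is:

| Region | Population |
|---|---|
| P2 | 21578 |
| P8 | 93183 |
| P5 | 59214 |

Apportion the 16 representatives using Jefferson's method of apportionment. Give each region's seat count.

Standard divisor 173975/16 ≈ 10873.438; standard quotas: P2 1.984, P8 8.570, P5 5.446.
Rounding down gives 1, 8, 5 = 14 seats, so the divisor must be adjusted.
With modified divisor 10100: modified quotas P2 2.136, P8 9.226, P5 5.863.
Rounding down: P2 2, P8 9, P5 5 (total 16).

P2: 2, P8: 9, P5: 5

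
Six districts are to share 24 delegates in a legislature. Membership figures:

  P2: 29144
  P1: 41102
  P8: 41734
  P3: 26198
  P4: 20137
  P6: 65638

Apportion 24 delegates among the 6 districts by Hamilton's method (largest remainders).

Standard divisor: 223953 ÷ 24 ≈ 9331.375.
Standard quotas: P2 3.1232, P1 4.4047, P8 4.4724, P3 2.8075, P4 2.1580, P6 7.0341.
Lower quotas: P2 3, P1 4, P8 4, P3 2, P4 2, P6 7 (sum 22, leaving 2 seats).
Remainders in descending order: P3 0.8075, P8 0.4724, P1 0.4047, P4 0.1580, P2 0.1232, P6 0.0341.
Largest remainders: P3, P8 receive the extra seats.

P2 3, P1 4, P8 5, P3 3, P4 2, P6 7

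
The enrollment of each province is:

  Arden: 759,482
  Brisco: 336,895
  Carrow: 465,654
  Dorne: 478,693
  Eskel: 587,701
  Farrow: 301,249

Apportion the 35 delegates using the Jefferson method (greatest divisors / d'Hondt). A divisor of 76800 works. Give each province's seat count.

With modified divisor 76800: modified quotas Arden 9.889, Brisco 4.387, Carrow 6.063, Dorne 6.233, Eskel 7.652, Farrow 3.923.
Rounding down: Arden 9, Brisco 4, Carrow 6, Dorne 6, Eskel 7, Farrow 3 (total 35).

Arden: 9, Brisco: 4, Carrow: 6, Dorne: 6, Eskel: 7, Farrow: 3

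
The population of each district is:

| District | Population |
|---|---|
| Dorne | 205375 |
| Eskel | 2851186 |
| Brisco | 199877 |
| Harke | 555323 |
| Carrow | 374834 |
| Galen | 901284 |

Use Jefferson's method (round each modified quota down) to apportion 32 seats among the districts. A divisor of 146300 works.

With modified divisor 146300: modified quotas Dorne 1.404, Eskel 19.489, Brisco 1.366, Harke 3.796, Carrow 2.562, Galen 6.161.
Rounding down: Dorne 1, Eskel 19, Brisco 1, Harke 3, Carrow 2, Galen 6 (total 32).

Dorne 1, Eskel 19, Brisco 1, Harke 3, Carrow 2, Galen 6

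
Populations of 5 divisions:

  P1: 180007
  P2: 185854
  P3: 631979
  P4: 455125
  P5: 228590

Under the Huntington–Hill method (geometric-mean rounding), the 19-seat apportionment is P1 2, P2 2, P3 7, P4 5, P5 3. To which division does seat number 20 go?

P3

Priority for the next seat is population ÷ (√(s·(s+1))).
Priorities: P1 73487.550, P2 75874.578, P3 84451.746, P4 83094.076, P5 65988.249.
Highest priority: P3.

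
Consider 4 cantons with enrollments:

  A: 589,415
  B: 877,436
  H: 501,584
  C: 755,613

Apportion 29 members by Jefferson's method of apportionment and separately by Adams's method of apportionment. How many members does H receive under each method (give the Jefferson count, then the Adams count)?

Jefferson: A 6, B 10, H 5, C 8.
Adams: A 6, B 9, H 6, C 8.
H gets 5 under Jefferson and 6 under Adams.

5 and 6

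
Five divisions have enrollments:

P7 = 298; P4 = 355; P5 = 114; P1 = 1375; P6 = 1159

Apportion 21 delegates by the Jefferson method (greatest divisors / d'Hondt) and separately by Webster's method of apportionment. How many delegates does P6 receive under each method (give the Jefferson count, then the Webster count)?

8 and 7

Jefferson: P7 2, P4 2, P5 0, P1 9, P6 8.
Webster: P7 2, P4 2, P5 1, P1 9, P6 7.
P6 gets 8 under Jefferson and 7 under Webster.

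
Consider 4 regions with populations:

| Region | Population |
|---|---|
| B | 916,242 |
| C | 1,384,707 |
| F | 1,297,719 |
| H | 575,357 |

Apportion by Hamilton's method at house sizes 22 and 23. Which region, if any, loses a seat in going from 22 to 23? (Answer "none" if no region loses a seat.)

At 22 seats: B 5, C 7, F 7, H 3.
At 23 seats: B 5, C 8, F 7, H 3.
No region's allocation decreased.

none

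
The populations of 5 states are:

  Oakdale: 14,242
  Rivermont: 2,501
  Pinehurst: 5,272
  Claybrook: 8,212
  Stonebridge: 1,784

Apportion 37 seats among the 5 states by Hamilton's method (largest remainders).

Oakdale=16, Rivermont=3, Pinehurst=6, Claybrook=10, Stonebridge=2

Total 32011; standard divisor 32011/37 ≈ 865.162.
Standard quotas: Oakdale 16.4617, Rivermont 2.8908, Pinehurst 6.0937, Claybrook 9.4919, Stonebridge 2.0620.
Lower quotas: Oakdale 16, Rivermont 2, Pinehurst 6, Claybrook 9, Stonebridge 2 (sum 35, leaving 2 seats).
Remainders in descending order: Rivermont 0.8908, Claybrook 0.4919, Oakdale 0.4617, Pinehurst 0.0937, Stonebridge 0.0620.
The surplus seats go to Rivermont, Claybrook.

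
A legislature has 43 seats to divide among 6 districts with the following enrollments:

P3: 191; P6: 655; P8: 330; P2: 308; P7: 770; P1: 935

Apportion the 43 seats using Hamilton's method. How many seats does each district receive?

The standard divisor is 3189/43 ≈ 74.163.
Standard quotas: P3 2.575, P6 8.832, P8 4.450, P2 4.153, P7 10.383, P1 12.607.
Lower quotas: P3 2, P6 8, P8 4, P2 4, P7 10, P1 12 (sum 40, leaving 3 seats).
Remainders in descending order: P6 0.832, P1 0.607, P3 0.575, P8 0.450, P7 0.383, P2 0.153.
The surplus seats go to P6, P1, P3.

P3=3; P6=9; P8=4; P2=4; P7=10; P1=13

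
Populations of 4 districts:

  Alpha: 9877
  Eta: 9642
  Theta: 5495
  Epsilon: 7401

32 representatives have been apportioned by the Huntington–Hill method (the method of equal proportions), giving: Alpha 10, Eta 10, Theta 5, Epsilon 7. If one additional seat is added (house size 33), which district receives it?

Priority for the next seat is population ÷ (√(s·(s+1))).
Priorities: Alpha 941.735, Eta 919.329, Theta 1003.245, Epsilon 989.000.
Highest priority: Theta.

Theta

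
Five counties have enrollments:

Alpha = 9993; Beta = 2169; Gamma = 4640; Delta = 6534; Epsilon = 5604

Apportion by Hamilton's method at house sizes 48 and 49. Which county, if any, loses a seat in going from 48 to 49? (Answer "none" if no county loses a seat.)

At 48 seats: Alpha 16, Beta 4, Gamma 8, Delta 11, Epsilon 9.
At 49 seats: Alpha 17, Beta 4, Gamma 8, Delta 11, Epsilon 9.
No county's allocation decreased.

none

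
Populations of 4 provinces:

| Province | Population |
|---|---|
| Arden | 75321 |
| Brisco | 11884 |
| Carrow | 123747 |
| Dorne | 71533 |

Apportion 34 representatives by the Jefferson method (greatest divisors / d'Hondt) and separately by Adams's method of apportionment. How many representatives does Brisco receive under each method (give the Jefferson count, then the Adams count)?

Jefferson: Arden 9, Brisco 1, Carrow 15, Dorne 9.
Adams: Arden 9, Brisco 2, Carrow 14, Dorne 9.
Brisco gets 1 under Jefferson and 2 under Adams.

1 and 2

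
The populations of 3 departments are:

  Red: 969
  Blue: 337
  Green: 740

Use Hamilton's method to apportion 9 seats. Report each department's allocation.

Red 4; Blue 2; Green 3

Total 2046; standard divisor 2046/9 ≈ 227.333.
Standard quotas: Red 4.262, Blue 1.482, Green 3.255.
Lower quotas: Red 4, Blue 1, Green 3 (sum 8, leaving 1 seat).
Remainders in descending order: Blue 0.482, Red 0.262, Green 0.255.
Largest remainder: Blue receives the extra seat.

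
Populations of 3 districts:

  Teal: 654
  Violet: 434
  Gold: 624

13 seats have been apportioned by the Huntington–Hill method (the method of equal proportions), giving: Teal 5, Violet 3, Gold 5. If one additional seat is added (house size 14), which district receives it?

Violet

Priority for the next seat is population ÷ (√(s·(s+1))).
Priorities: Teal 119.404, Violet 125.285, Gold 113.926.
Highest priority: Violet.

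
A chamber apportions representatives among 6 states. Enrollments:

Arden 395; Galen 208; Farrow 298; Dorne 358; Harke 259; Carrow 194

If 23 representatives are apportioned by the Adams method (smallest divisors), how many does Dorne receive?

5

Standard divisor 1712/23 ≈ 74.435; standard quotas: Arden 5.307, Galen 2.794, Farrow 4.004, Dorne 4.810, Harke 3.480, Carrow 2.606.
Rounding up gives 6, 3, 5, 5, 4, 3 = 26 seats, so the divisor must be adjusted.
With modified divisor 88: modified quotas Arden 4.489, Galen 2.364, Farrow 3.386, Dorne 4.068, Harke 2.943, Carrow 2.205.
Rounding up: Arden 5, Galen 3, Farrow 4, Dorne 5, Harke 3, Carrow 3 (total 23).
Dorne receives 5.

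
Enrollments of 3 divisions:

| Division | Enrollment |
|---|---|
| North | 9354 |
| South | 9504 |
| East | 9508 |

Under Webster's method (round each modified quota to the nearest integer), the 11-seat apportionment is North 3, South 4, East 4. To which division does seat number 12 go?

Priority for the next seat is population ÷ (current seats + 0.5).
Priorities: North 2672.571, South 2112.000, East 2112.889.
Highest priority: North.

North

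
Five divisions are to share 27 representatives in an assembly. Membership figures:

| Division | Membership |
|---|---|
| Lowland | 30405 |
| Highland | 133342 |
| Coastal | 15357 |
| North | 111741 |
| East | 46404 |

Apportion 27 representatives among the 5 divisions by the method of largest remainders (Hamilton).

Lowland=2, Highland=11, Coastal=1, North=9, East=4

The standard divisor is 337249/27 ≈ 12490.704.
Standard quotas: Lowland 2.4342, Highland 10.6753, Coastal 1.2295, North 8.9459, East 3.7151.
Lower quotas: Lowland 2, Highland 10, Coastal 1, North 8, East 3 (sum 24, leaving 3 seats).
Remainders in descending order: North 0.9459, East 0.7151, Highland 0.6753, Lowland 0.4342, Coastal 0.2295.
The surplus seats go to North, East, Highland.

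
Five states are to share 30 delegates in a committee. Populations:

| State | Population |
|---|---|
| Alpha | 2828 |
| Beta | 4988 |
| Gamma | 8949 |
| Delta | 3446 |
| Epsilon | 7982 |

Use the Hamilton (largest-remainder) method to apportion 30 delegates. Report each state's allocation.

Alpha: 3, Beta: 5, Gamma: 10, Delta: 4, Epsilon: 8

The standard divisor is 28193/30 ≈ 939.767.
Standard quotas: Alpha 3.0093, Beta 5.3077, Gamma 9.5226, Delta 3.6669, Epsilon 8.4936.
Lower quotas: Alpha 3, Beta 5, Gamma 9, Delta 3, Epsilon 8 (sum 28, leaving 2 seats).
Remainders in descending order: Delta 0.6669, Gamma 0.5226, Epsilon 0.4936, Beta 0.3077, Alpha 0.0093.
Largest remainders: Delta, Gamma receive the extra seats.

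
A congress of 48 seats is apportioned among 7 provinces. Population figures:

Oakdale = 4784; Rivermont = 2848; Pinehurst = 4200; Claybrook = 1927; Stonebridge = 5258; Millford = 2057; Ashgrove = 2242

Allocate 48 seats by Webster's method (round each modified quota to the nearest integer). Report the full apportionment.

Oakdale=10, Rivermont=6, Pinehurst=8, Claybrook=4, Stonebridge=11, Millford=4, Ashgrove=5

Standard divisor 23316/48 ≈ 485.75; standard quotas: Oakdale 9.849, Rivermont 5.863, Pinehurst 8.646, Claybrook 3.967, Stonebridge 10.824, Millford 4.235, Ashgrove 4.616.
Rounding to the nearest integer gives 10, 6, 9, 4, 11, 4, 5 = 49 seats, so the divisor must be adjusted.
With modified divisor 496: modified quotas Oakdale 9.645, Rivermont 5.742, Pinehurst 8.468, Claybrook 3.885, Stonebridge 10.601, Millford 4.147, Ashgrove 4.520.
Rounding to the nearest integer: Oakdale 10, Rivermont 6, Pinehurst 8, Claybrook 4, Stonebridge 11, Millford 4, Ashgrove 5 (total 48).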